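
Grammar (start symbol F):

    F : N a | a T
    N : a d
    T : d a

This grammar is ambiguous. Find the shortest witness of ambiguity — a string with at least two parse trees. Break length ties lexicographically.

a d a

length 3: a d a has 2 parse trees

Two derivations of a d a:
  F ⇒ N a ⇒ a d a
  F ⇒ a T ⇒ a d a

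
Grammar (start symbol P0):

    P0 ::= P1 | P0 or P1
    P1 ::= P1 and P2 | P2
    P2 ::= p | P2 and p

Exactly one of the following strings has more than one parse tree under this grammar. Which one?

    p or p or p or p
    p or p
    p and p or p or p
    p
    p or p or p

p and p or p or p

p or p or p or p: 1 tree
p or p: 1 tree
p and p or p or p: 2 trees
p: 1 tree
p or p or p: 1 tree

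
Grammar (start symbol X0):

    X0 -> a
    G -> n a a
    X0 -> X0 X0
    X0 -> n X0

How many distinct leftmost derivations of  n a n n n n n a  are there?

2

Parse trees for n a n n n n n a:
  [X0 [X0 n [X0 a]] [X0 n [X0 n [X0 n [X0 n [X0 n [X0 a]]]]]]]
  [X0 n [X0 [X0 a] [X0 n [X0 n [X0 n [X0 n [X0 n [X0 a]]]]]]]]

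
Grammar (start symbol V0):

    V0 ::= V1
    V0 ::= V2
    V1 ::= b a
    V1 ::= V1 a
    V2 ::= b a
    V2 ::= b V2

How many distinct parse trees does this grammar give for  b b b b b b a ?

1

Parse trees for b b b b b b a:
  [V0 [V2 b [V2 b [V2 b [V2 b [V2 b [V2 b a]]]]]]]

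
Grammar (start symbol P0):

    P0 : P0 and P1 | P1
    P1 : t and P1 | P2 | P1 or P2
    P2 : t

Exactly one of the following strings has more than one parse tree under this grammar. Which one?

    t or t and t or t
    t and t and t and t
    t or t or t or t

t or t and t or t: 1 tree
t and t and t and t: 8 trees
t or t or t or t: 1 tree

t and t and t and t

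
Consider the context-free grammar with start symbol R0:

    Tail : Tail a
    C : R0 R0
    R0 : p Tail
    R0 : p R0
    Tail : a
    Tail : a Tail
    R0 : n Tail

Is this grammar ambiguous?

Witness: n a a

Derivation 1: R0 ⇒ n Tail ⇒ n Tail a ⇒ n a a
Derivation 2: R0 ⇒ n Tail ⇒ n a Tail ⇒ n a a

Two distinct leftmost derivations for the same string.

Ambiguous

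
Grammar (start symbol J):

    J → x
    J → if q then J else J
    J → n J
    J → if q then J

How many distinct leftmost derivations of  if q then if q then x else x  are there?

2

Parse trees for if q then if q then x else x:
  [J if q then [J if q then [J x]] else [J x]]
  [J if q then [J if q then [J x] else [J x]]]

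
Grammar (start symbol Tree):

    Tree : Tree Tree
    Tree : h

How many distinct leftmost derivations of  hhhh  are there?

5

Parse trees for hhhh:
  [Tree [Tree h] [Tree [Tree h] [Tree [Tree h] [Tree h]]]]
  [Tree [Tree h] [Tree [Tree [Tree h] [Tree h]] [Tree h]]]
  [Tree [Tree [Tree h] [Tree h]] [Tree [Tree h] [Tree h]]]
  [Tree [Tree [Tree h] [Tree [Tree h] [Tree h]]] [Tree h]]
  [Tree [Tree [Tree [Tree h] [Tree h]] [Tree h]] [Tree h]]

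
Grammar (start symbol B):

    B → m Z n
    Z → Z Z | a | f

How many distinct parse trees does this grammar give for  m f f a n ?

2

Parse trees for m f f a n:
  [B m [Z [Z f] [Z [Z f] [Z a]]] n]
  [B m [Z [Z [Z f] [Z f]] [Z a]] n]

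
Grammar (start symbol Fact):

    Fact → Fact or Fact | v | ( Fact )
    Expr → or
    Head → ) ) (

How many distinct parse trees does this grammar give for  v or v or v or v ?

5

Parse trees for v or v or v or v:
  [Fact [Fact v] or [Fact [Fact v] or [Fact [Fact v] or [Fact v]]]]
  [Fact [Fact v] or [Fact [Fact [Fact v] or [Fact v]] or [Fact v]]]
  [Fact [Fact [Fact v] or [Fact v]] or [Fact [Fact v] or [Fact v]]]
  [Fact [Fact [Fact v] or [Fact [Fact v] or [Fact v]]] or [Fact v]]
  [Fact [Fact [Fact [Fact v] or [Fact v]] or [Fact v]] or [Fact v]]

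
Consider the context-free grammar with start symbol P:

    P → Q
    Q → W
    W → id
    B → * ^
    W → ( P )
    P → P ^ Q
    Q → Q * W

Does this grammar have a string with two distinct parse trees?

Unambiguous

(B is unreachable from P, so its rules don't affect L(P).) P → P ^ Q | Q  ;  Q → Q * W | W  — a left-associative chain with W at the bottom. Each string factors uniquely by precedence.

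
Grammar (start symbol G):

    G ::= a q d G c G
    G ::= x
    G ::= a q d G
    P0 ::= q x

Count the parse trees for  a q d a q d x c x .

Parse trees for a q d a q d x c x:
  [G a q d [G a q d [G x]] c [G x]]
  [G a q d [G a q d [G x] c [G x]]]

2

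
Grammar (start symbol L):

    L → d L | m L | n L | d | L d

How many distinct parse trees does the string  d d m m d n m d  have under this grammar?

Parse trees for d d m m d n m d:
  [L d [L d [L m [L m [L d [L n [L m [L d]]]]]]]]

1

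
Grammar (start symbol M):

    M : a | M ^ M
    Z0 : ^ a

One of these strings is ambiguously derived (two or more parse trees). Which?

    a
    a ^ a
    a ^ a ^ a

a: 1 tree
a ^ a: 1 tree
a ^ a ^ a: 2 trees

a ^ a ^ a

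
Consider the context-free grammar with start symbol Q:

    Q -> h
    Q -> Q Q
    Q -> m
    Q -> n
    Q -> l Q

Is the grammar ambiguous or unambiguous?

Ambiguous

Witness: h h h

Derivation 1: Q ⇒ Q Q ⇒ h Q ⇒ h Q Q ⇒ h h Q ⇒ h h h
Derivation 2: Q ⇒ Q Q ⇒ Q Q Q ⇒ h Q Q ⇒ h h Q ⇒ h h h

Two distinct leftmost derivations for the same string.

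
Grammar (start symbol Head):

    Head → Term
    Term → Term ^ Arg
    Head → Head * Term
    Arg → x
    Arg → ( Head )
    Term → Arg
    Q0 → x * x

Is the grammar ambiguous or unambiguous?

Only Head, Term, Arg are reachable from Head; ignoring the rest: This is a standard precedence ladder (Head over Term over Arg), with each level left-recursive on its own operator ('*' at Head, '^' at Term). That structure is LR(1), hence unambiguous.

Unambiguous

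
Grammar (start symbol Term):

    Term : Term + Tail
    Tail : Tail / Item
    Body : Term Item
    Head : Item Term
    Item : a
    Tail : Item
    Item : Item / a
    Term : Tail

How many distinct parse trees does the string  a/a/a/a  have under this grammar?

Parse trees for a/a/a/a:
  [Term [Tail [Tail [Item a]] / [Item [Item [Item a] / a] / a]]]
  [Term [Tail [Tail [Tail [Item a]] / [Item a]] / [Item [Item a] / a]]]
  [Term [Tail [Tail [Item [Item a] / a]] / [Item [Item a] / a]]]
  [Term [Tail [Tail [Tail [Item a]] / [Item [Item a] / a]] / [Item a]]]
  [Term [Tail [Tail [Tail [Tail [Item a]] / [Item a]] / [Item a]] / [Item a]]]
  [Term [Tail [Tail [Tail [Item [Item a] / a]] / [Item a]] / [Item a]]]
  [Term [Tail [Tail [Item [Item [Item a] / a] / a]] / [Item a]]]
  [Term [Tail [Item [Item [Item [Item a] / a] / a] / a]]]

8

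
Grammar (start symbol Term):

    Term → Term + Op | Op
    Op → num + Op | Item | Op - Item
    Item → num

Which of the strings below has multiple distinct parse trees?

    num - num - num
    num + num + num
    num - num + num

num - num - num: 1 tree
num + num + num: 4 trees
num - num + num: 1 tree

num + num + num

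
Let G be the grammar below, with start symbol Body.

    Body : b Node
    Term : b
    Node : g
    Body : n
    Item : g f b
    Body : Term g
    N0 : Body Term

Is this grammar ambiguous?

Ambiguous

Witness: b g

Derivation 1: Body ⇒ b Node ⇒ b g
Derivation 2: Body ⇒ Term g ⇒ b g

Two distinct leftmost derivations for the same string.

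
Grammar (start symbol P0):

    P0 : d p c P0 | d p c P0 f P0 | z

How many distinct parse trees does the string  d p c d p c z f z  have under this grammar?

Parse trees for d p c d p c z f z:
  [P0 d p c [P0 d p c [P0 z] f [P0 z]]]
  [P0 d p c [P0 d p c [P0 z]] f [P0 z]]

2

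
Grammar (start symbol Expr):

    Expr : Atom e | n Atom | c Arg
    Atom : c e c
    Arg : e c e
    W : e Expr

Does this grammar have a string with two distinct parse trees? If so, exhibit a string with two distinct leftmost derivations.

Ambiguous

Witness: c e c e

Derivation 1: Expr ⇒ Atom e ⇒ c e c e
Derivation 2: Expr ⇒ c Arg ⇒ c e c e

Two distinct leftmost derivations for the same string.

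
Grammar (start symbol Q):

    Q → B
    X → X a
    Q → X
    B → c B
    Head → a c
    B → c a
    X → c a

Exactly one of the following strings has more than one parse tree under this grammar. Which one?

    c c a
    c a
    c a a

c a

c c a: 1 tree
c a: 2 trees
c a a: 1 tree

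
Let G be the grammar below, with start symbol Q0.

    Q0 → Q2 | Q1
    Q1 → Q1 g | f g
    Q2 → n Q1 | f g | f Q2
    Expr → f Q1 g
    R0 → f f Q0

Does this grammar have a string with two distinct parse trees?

Ambiguous

Witness: f g

Derivation 1: Q0 ⇒ Q2 ⇒ f g
Derivation 2: Q0 ⇒ Q1 ⇒ f g

Two distinct leftmost derivations for the same string.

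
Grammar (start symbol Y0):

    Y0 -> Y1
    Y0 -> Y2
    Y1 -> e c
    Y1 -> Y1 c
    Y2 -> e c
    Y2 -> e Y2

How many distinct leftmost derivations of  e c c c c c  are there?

1

Parse trees for e c c c c c:
  [Y0 [Y1 [Y1 [Y1 [Y1 [Y1 e c] c] c] c] c]]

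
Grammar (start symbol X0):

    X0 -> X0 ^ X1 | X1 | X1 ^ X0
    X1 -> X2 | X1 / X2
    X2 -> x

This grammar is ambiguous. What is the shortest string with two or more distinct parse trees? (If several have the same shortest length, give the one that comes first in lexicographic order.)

length 1: no string has ≥2 trees
length 3: x ^ x has 2 parse trees

Two derivations of x ^ x:
  X0 ⇒ X0 ^ X1 ⇒ X1 ^ X1 ⇒ X2 ^ X1 ⇒ x ^ X1 ⇒ x ^ X2 ⇒ x ^ x
  X0 ⇒ X1 ^ X0 ⇒ X2 ^ X0 ⇒ x ^ X0 ⇒ x ^ X1 ⇒ x ^ X2 ⇒ x ^ x

x ^ x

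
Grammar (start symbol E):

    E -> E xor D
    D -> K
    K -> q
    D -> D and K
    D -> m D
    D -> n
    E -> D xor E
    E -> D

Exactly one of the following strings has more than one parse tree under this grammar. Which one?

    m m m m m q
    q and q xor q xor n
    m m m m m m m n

m m m m m q: 1 tree
q and q xor q xor n: 4 trees
m m m m m m m n: 1 tree

q and q xor q xor n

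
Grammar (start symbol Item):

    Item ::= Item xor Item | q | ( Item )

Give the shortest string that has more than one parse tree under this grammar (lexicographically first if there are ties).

q xor q xor q

length 1: no string has ≥2 trees
length 3: no string has ≥2 trees
length 5: q xor q xor q has 2 parse trees

Two derivations of q xor q xor q:
  Item ⇒ Item xor Item ⇒ Item xor Item xor Item ⇒ q xor Item xor Item ⇒ q xor q xor Item ⇒ q xor q xor q
  Item ⇒ Item xor Item ⇒ q xor Item ⇒ q xor Item xor Item ⇒ q xor q xor Item ⇒ q xor q xor q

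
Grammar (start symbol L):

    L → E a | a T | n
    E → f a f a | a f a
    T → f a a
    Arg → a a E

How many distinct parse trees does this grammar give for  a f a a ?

2

Parse trees for a f a a:
  [L [E a f a] a]
  [L a [T f a a]]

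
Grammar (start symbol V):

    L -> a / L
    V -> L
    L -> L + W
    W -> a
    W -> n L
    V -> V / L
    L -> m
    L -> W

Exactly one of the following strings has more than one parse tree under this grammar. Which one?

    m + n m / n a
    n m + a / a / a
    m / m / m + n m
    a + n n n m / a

m + n m / n a: 1 tree
n m + a / a / a: 4 trees
m / m / m + n m: 1 tree
a + n n n m / a: 1 tree

n m + a / a / a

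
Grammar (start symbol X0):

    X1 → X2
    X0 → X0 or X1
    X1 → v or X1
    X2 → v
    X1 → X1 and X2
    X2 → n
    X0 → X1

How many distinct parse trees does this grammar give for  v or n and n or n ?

3

Parse trees for v or n and n or n:
  [X0 [X0 [X0 [X1 [X2 v]]] or [X1 [X1 [X2 n]] and [X2 n]]] or [X1 [X2 n]]]
  [X0 [X0 [X1 v or [X1 [X1 [X2 n]] and [X2 n]]]] or [X1 [X2 n]]]
  [X0 [X0 [X1 [X1 v or [X1 [X2 n]]] and [X2 n]]] or [X1 [X2 n]]]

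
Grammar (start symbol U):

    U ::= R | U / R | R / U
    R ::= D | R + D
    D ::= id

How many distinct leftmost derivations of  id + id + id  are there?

1

Parse trees for id + id + id:
  [U [R [R [R [D id]] + [D id]] + [D id]]]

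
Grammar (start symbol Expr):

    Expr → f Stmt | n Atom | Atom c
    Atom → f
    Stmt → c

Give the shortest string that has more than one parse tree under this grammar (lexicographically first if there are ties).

f c

length 2: f c has 2 parse trees

Two derivations of f c:
  Expr ⇒ f Stmt ⇒ f c
  Expr ⇒ Atom c ⇒ f c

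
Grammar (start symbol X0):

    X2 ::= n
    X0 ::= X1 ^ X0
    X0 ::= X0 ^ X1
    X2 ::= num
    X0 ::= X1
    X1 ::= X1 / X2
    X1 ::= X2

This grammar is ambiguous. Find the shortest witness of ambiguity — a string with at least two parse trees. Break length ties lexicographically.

n ^ n

length 1: no string has ≥2 trees
length 3: n ^ n has 2 parse trees

Two derivations of n ^ n:
  X0 ⇒ X1 ^ X0 ⇒ X2 ^ X0 ⇒ n ^ X0 ⇒ n ^ X1 ⇒ n ^ X2 ⇒ n ^ n
  X0 ⇒ X0 ^ X1 ⇒ X1 ^ X1 ⇒ X2 ^ X1 ⇒ n ^ X1 ⇒ n ^ X2 ⇒ n ^ n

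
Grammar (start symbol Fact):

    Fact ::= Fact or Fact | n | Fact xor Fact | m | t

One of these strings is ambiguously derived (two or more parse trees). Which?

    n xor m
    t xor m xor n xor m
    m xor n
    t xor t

t xor m xor n xor m

n xor m: 1 tree
t xor m xor n xor m: 5 trees
m xor n: 1 tree
t xor t: 1 tree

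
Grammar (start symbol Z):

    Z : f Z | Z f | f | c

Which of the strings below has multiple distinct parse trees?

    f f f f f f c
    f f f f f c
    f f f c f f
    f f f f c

f f f c f f

f f f f f f c: 1 tree
f f f f f c: 1 tree
f f f c f f: 10 trees
f f f f c: 1 tree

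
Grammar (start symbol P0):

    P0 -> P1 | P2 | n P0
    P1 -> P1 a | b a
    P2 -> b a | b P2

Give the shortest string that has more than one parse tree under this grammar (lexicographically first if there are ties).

length 2: b a has 2 parse trees

Two derivations of b a:
  P0 ⇒ P1 ⇒ b a
  P0 ⇒ P2 ⇒ b a

b a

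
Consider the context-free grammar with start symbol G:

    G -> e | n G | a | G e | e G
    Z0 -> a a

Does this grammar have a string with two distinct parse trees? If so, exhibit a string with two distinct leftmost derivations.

Ambiguous

Witness: e e

Derivation 1: G ⇒ G e ⇒ e e
Derivation 2: G ⇒ e G ⇒ e e

Two distinct leftmost derivations for the same string.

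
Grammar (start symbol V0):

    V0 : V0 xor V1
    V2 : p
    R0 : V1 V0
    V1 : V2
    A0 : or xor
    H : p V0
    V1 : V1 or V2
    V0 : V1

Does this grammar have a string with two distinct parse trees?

(R0, A0, H are unreachable from V0, so their rules don't affect L(V0).) This is a standard precedence ladder (V0 over V1 over V2), with each level left-recursive on its own operator ('xor' at V0, 'or' at V1). That structure is LR(1), hence unambiguous.

Unambiguous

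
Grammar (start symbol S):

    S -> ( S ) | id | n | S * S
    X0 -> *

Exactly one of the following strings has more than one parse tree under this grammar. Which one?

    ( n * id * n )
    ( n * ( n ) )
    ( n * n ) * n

( n * id * n )

( n * id * n ): 2 trees
( n * ( n ) ): 1 tree
( n * n ) * n: 1 tree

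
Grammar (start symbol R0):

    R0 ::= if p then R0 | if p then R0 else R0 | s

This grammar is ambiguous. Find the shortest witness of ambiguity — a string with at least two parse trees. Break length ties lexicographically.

if p then if p then s else s

length 1: no string has ≥2 trees
length 4: no string has ≥2 trees
length 6: no string has ≥2 trees
length 7: no string has ≥2 trees
length 9: if p then if p then s else s has 2 parse trees

Two derivations of if p then if p then s else s:
  R0 ⇒ if p then R0 ⇒ if p then if p then R0 else R0 ⇒ if p then if p then s else R0 ⇒ if p then if p then s else s
  R0 ⇒ if p then R0 else R0 ⇒ if p then if p then R0 else R0 ⇒ if p then if p then s else R0 ⇒ if p then if p then s else s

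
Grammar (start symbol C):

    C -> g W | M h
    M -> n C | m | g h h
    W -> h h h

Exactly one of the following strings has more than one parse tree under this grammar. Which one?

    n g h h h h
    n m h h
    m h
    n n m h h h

n g h h h h: 2 trees
n m h h: 1 tree
m h: 1 tree
n n m h h h: 1 tree

n g h h h h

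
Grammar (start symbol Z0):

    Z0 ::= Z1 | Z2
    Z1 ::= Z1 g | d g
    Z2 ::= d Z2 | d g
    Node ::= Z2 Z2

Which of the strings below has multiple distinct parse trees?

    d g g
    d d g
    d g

d g g: 1 tree
d d g: 1 tree
d g: 2 trees

d g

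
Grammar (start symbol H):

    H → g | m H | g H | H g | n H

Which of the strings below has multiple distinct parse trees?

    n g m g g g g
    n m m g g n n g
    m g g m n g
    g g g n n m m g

n g m g g g g: 42 trees
n m m g g n n g: 1 tree
m g g m n g: 1 tree
g g g n n m m g: 1 tree

n g m g g g g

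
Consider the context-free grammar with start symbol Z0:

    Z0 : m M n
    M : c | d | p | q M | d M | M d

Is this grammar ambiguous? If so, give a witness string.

Witness: m d d n

Derivation 1: Z0 ⇒ m M n ⇒ m d M n ⇒ m d d n
Derivation 2: Z0 ⇒ m M n ⇒ m M d n ⇒ m d d n

Two distinct leftmost derivations for the same string.

Ambiguous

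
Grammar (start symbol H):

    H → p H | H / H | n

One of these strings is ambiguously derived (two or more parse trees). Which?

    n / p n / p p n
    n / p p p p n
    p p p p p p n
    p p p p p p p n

n / p n / p p n

n / p n / p p n: 3 trees
n / p p p p n: 1 tree
p p p p p p n: 1 tree
p p p p p p p n: 1 tree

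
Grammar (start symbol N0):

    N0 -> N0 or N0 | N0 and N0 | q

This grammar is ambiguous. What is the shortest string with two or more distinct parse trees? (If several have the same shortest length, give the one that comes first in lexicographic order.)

q and q and q

length 1: no string has ≥2 trees
length 3: no string has ≥2 trees
length 5: q and q and q has 2 parse trees

Two derivations of q and q and q:
  N0 ⇒ N0 and N0 ⇒ N0 and N0 and N0 ⇒ q and N0 and N0 ⇒ q and q and N0 ⇒ q and q and q
  N0 ⇒ N0 and N0 ⇒ q and N0 ⇒ q and N0 and N0 ⇒ q and q and N0 ⇒ q and q and q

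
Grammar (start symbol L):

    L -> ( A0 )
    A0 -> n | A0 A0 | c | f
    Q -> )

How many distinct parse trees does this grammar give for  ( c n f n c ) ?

14

Parse trees for ( c n f n c ) (showing first 6 of 14):
  [L ( [A0 [A0 c] [A0 [A0 n] [A0 [A0 f] [A0 [A0 n] [A0 c]]]]] )]
  [L ( [A0 [A0 c] [A0 [A0 n] [A0 [A0 [A0 f] [A0 n]] [A0 c]]]] )]
  [L ( [A0 [A0 c] [A0 [A0 [A0 n] [A0 f]] [A0 [A0 n] [A0 c]]]] )]
  [L ( [A0 [A0 c] [A0 [A0 [A0 n] [A0 [A0 f] [A0 n]]] [A0 c]]] )]
  [L ( [A0 [A0 c] [A0 [A0 [A0 [A0 n] [A0 f]] [A0 n]] [A0 c]]] )]
  [L ( [A0 [A0 [A0 c] [A0 n]] [A0 [A0 f] [A0 [A0 n] [A0 c]]]] )]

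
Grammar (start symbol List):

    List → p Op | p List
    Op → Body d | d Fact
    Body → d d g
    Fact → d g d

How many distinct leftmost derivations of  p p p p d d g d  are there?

Parse trees for p p p p d d g d:
  [List p [List p [List p [List p [Op [Body d d g] d]]]]]
  [List p [List p [List p [List p [Op d [Fact d g d]]]]]]

2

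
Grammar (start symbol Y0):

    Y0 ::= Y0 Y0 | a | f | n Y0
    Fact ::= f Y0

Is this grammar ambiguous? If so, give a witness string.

Ambiguous

Witness: a a a

Derivation 1: Y0 ⇒ Y0 Y0 ⇒ Y0 Y0 Y0 ⇒ a Y0 Y0 ⇒ a a Y0 ⇒ a a a
Derivation 2: Y0 ⇒ Y0 Y0 ⇒ a Y0 ⇒ a Y0 Y0 ⇒ a a Y0 ⇒ a a a

Two distinct leftmost derivations for the same string.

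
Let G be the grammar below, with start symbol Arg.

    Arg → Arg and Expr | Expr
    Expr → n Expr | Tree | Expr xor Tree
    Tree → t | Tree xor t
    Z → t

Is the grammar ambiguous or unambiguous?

Witness: t xor t

Derivation 1: Arg ⇒ Expr ⇒ Tree ⇒ Tree xor t ⇒ t xor t
Derivation 2: Arg ⇒ Expr ⇒ Expr xor Tree ⇒ Tree xor Tree ⇒ t xor Tree ⇒ t xor t

Two distinct leftmost derivations for the same string.

Ambiguous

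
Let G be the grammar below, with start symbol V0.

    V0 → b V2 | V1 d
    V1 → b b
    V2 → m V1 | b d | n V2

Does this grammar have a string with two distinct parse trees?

Ambiguous

Witness: b b d

Derivation 1: V0 ⇒ b V2 ⇒ b b d
Derivation 2: V0 ⇒ V1 d ⇒ b b d

Two distinct leftmost derivations for the same string.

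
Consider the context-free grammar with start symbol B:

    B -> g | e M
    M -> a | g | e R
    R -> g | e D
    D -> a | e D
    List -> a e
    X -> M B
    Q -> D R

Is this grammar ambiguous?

Unambiguous

(List, X, Q are unreachable from B, so their rules don't affect L(B).) Each reachable nonterminal has at most one production per leading terminal, and all productions are right-linear; the derivation is determined token-by-token.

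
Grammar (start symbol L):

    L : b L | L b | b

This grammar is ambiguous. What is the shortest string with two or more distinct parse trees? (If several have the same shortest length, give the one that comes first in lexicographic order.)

b b

length 1: no string has ≥2 trees
length 2: b b has 2 parse trees

Two derivations of b b:
  L ⇒ b L ⇒ b b
  L ⇒ L b ⇒ b b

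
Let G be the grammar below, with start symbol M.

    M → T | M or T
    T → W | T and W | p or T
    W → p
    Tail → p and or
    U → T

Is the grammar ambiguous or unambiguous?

Ambiguous

Witness: p or p

Derivation 1: M ⇒ T ⇒ p or T ⇒ p or W ⇒ p or p
Derivation 2: M ⇒ M or T ⇒ T or T ⇒ W or T ⇒ p or T ⇒ p or W ⇒ p or p

Two distinct leftmost derivations for the same string.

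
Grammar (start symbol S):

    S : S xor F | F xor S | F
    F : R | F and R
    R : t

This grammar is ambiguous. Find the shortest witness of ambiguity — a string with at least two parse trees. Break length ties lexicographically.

t xor t

length 1: no string has ≥2 trees
length 3: t xor t has 2 parse trees

Two derivations of t xor t:
  S ⇒ S xor F ⇒ F xor F ⇒ R xor F ⇒ t xor F ⇒ t xor R ⇒ t xor t
  S ⇒ F xor S ⇒ R xor S ⇒ t xor S ⇒ t xor F ⇒ t xor R ⇒ t xor t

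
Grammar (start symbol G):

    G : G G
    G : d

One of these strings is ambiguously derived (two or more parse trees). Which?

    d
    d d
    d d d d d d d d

d d d d d d d d

d: 1 tree
d d: 1 tree
d d d d d d d d: 429 trees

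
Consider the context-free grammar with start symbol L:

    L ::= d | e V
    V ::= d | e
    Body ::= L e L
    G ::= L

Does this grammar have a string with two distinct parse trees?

(Body, G are unreachable from L, so their rules don't affect L(L).) The reachable rules are right-linear with at most one rule per (nonterminal, next-terminal) pair. Each input token forces the next rule, so parsing is deterministic.

Unambiguous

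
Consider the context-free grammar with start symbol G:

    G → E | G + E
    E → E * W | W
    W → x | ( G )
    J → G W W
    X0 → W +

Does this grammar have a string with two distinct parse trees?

(J, X0 are unreachable from G, so their rules don't affect L(G).) This is a standard precedence ladder (G over E over W), with each level left-recursive on its own operator ('+' at G, '*' at E). That structure is LR(1), hence unambiguous.

Unambiguous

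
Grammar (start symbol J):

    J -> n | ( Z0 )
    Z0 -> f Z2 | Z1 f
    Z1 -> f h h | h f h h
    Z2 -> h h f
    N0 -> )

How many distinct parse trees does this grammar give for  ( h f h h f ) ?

1

Parse trees for ( h f h h f ):
  [J ( [Z0 [Z1 h f h h] f] )]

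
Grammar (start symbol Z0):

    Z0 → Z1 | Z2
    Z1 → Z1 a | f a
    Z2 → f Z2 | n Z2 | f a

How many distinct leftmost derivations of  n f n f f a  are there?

Parse trees for n f n f f a:
  [Z0 [Z2 n [Z2 f [Z2 n [Z2 f [Z2 f a]]]]]]

1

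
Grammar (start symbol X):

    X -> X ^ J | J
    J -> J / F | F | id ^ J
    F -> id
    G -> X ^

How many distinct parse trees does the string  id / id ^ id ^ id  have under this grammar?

Parse trees for id / id ^ id ^ id:
  [X [X [J [J [F id]] / [F id]]] ^ [J id ^ [J [F id]]]]
  [X [X [X [J [J [F id]] / [F id]]] ^ [J [F id]]] ^ [J [F id]]]

2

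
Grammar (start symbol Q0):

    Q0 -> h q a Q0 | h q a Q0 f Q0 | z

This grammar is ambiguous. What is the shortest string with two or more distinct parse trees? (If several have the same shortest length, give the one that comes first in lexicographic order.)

h q a h q a z f z

length 1: no string has ≥2 trees
length 4: no string has ≥2 trees
length 6: no string has ≥2 trees
length 7: no string has ≥2 trees
length 9: h q a h q a z f z has 2 parse trees

Two derivations of h q a h q a z f z:
  Q0 ⇒ h q a Q0 ⇒ h q a h q a Q0 f Q0 ⇒ h q a h q a z f Q0 ⇒ h q a h q a z f z
  Q0 ⇒ h q a Q0 f Q0 ⇒ h q a h q a Q0 f Q0 ⇒ h q a h q a z f Q0 ⇒ h q a h q a z f z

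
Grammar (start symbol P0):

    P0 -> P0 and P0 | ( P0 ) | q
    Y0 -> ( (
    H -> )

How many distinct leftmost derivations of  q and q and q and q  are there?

5

Parse trees for q and q and q and q:
  [P0 [P0 q] and [P0 [P0 q] and [P0 [P0 q] and [P0 q]]]]
  [P0 [P0 q] and [P0 [P0 [P0 q] and [P0 q]] and [P0 q]]]
  [P0 [P0 [P0 q] and [P0 q]] and [P0 [P0 q] and [P0 q]]]
  [P0 [P0 [P0 q] and [P0 [P0 q] and [P0 q]]] and [P0 q]]
  [P0 [P0 [P0 [P0 q] and [P0 q]] and [P0 q]] and [P0 q]]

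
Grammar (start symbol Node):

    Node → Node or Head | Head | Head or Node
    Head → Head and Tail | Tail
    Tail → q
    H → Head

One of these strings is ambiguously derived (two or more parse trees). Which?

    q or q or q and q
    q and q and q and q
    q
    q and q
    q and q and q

q or q or q and q

q or q or q and q: 4 trees
q and q and q and q: 1 tree
q: 1 tree
q and q: 1 tree
q and q and q: 1 tree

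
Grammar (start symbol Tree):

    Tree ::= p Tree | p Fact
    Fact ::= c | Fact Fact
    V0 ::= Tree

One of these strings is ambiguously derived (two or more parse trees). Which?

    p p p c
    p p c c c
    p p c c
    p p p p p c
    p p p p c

p p p c: 1 tree
p p c c c: 2 trees
p p c c: 1 tree
p p p p p c: 1 tree
p p p p c: 1 tree

p p c c c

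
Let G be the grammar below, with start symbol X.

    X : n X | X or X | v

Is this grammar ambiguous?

Witness: n v or v

Derivation 1: X ⇒ n X ⇒ n X or X ⇒ n v or X ⇒ n v or v
Derivation 2: X ⇒ X or X ⇒ n X or X ⇒ n v or X ⇒ n v or v

Two distinct leftmost derivations for the same string.

Ambiguous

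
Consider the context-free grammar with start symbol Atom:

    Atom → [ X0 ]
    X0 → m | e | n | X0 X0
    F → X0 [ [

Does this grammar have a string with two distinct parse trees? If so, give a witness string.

Witness: [ e e e ]

Derivation 1: Atom ⇒ [ X0 ] ⇒ [ X0 X0 ] ⇒ [ e X0 ] ⇒ [ e X0 X0 ] ⇒ [ e e X0 ] ⇒ [ e e e ]
Derivation 2: Atom ⇒ [ X0 ] ⇒ [ X0 X0 ] ⇒ [ X0 X0 X0 ] ⇒ [ e X0 X0 ] ⇒ [ e e X0 ] ⇒ [ e e e ]

Two distinct leftmost derivations for the same string.

Ambiguous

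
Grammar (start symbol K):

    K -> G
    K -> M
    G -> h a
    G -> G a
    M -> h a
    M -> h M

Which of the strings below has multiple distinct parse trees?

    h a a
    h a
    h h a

h a

h a a: 1 tree
h a: 2 trees
h h a: 1 tree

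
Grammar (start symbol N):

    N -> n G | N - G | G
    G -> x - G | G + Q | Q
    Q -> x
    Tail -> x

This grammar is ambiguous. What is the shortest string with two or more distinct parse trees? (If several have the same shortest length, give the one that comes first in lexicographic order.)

length 1: no string has ≥2 trees
length 2: no string has ≥2 trees
length 3: x - x has 2 parse trees

Two derivations of x - x:
  N ⇒ N - G ⇒ G - G ⇒ Q - G ⇒ x - G ⇒ x - Q ⇒ x - x
  N ⇒ G ⇒ x - G ⇒ x - Q ⇒ x - x

x - x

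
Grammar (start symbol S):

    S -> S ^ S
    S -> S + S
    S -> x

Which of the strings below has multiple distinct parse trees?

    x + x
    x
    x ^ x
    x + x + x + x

x + x + x + x

x + x: 1 tree
x: 1 tree
x ^ x: 1 tree
x + x + x + x: 5 trees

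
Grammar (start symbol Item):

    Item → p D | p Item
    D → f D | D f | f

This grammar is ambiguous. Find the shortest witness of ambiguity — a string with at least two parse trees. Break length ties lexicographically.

length 2: no string has ≥2 trees
length 3: p f f has 2 parse trees

Two derivations of p f f:
  Item ⇒ p D ⇒ p f D ⇒ p f f
  Item ⇒ p D ⇒ p D f ⇒ p f f

p f f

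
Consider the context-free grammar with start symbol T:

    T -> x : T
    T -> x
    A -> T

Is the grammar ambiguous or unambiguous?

Unambiguous

(A is unreachable from T, so its rules don't affect L(T).) The reachable grammar is A → atom sep A | atom. Each atom is followed by either the separator (recurse) or end-of-string (stop) — no choice point.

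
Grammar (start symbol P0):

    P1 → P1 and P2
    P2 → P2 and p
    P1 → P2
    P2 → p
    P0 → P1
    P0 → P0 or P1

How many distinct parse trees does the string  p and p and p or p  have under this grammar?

Parse trees for p and p and p or p:
  [P0 [P0 [P1 [P1 [P2 p]] and [P2 [P2 p] and p]]] or [P1 [P2 p]]]
  [P0 [P0 [P1 [P1 [P1 [P2 p]] and [P2 p]] and [P2 p]]] or [P1 [P2 p]]]
  [P0 [P0 [P1 [P1 [P2 [P2 p] and p]] and [P2 p]]] or [P1 [P2 p]]]
  [P0 [P0 [P1 [P2 [P2 [P2 p] and p] and p]]] or [P1 [P2 p]]]

4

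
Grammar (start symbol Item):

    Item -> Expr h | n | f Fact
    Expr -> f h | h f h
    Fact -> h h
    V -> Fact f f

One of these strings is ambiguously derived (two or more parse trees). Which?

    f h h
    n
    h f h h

f h h

f h h: 2 trees
n: 1 tree
h f h h: 1 tree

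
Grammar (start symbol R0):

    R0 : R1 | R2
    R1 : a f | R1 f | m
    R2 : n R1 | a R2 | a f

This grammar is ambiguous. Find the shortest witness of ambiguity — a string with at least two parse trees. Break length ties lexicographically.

a f

length 1: no string has ≥2 trees
length 2: a f has 2 parse trees

Two derivations of a f:
  R0 ⇒ R1 ⇒ a f
  R0 ⇒ R2 ⇒ a f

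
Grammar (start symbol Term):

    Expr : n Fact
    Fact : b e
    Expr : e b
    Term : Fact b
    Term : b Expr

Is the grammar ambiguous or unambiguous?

Witness: b e b

Derivation 1: Term ⇒ Fact b ⇒ b e b
Derivation 2: Term ⇒ b Expr ⇒ b e b

Two distinct leftmost derivations for the same string.

Ambiguous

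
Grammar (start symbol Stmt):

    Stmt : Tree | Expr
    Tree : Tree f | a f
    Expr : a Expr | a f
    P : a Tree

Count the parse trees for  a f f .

1

Parse trees for a f f:
  [Stmt [Tree [Tree a f] f]]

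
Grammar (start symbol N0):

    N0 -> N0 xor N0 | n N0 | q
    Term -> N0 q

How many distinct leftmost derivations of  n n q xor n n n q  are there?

Parse trees for n n q xor n n n q:
  [N0 [N0 n [N0 n [N0 q]]] xor [N0 n [N0 n [N0 n [N0 q]]]]]
  [N0 n [N0 [N0 n [N0 q]] xor [N0 n [N0 n [N0 n [N0 q]]]]]]
  [N0 n [N0 n [N0 [N0 q] xor [N0 n [N0 n [N0 n [N0 q]]]]]]]

3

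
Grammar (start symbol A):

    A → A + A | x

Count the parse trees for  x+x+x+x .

Parse trees for x+x+x+x:
  [A [A x] + [A [A x] + [A [A x] + [A x]]]]
  [A [A x] + [A [A [A x] + [A x]] + [A x]]]
  [A [A [A x] + [A x]] + [A [A x] + [A x]]]
  [A [A [A x] + [A [A x] + [A x]]] + [A x]]
  [A [A [A [A x] + [A x]] + [A x]] + [A x]]

5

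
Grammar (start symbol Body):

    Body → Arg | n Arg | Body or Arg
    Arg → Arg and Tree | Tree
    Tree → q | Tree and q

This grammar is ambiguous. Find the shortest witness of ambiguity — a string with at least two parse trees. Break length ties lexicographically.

q and q

length 1: no string has ≥2 trees
length 2: no string has ≥2 trees
length 3: q and q has 2 parse trees

Two derivations of q and q:
  Body ⇒ Arg ⇒ Arg and Tree ⇒ Tree and Tree ⇒ q and Tree ⇒ q and q
  Body ⇒ Arg ⇒ Tree ⇒ Tree and q ⇒ q and q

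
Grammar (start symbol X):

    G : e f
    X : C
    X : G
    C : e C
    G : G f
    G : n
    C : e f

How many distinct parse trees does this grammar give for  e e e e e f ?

1

Parse trees for e e e e e f:
  [X [C e [C e [C e [C e [C e f]]]]]]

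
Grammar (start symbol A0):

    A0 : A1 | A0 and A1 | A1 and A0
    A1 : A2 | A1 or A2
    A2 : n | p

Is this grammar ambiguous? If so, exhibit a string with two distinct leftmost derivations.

Witness: n and n

Derivation 1: A0 ⇒ A0 and A1 ⇒ A1 and A1 ⇒ A2 and A1 ⇒ n and A1 ⇒ n and A2 ⇒ n and n
Derivation 2: A0 ⇒ A1 and A0 ⇒ A2 and A0 ⇒ n and A0 ⇒ n and A1 ⇒ n and A2 ⇒ n and n

Two distinct leftmost derivations for the same string.

Ambiguous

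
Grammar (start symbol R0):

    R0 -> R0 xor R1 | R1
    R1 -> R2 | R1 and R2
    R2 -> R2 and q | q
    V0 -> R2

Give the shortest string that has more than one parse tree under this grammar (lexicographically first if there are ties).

length 1: no string has ≥2 trees
length 3: q and q has 2 parse trees

Two derivations of q and q:
  R0 ⇒ R1 ⇒ R2 ⇒ R2 and q ⇒ q and q
  R0 ⇒ R1 ⇒ R1 and R2 ⇒ R2 and R2 ⇒ q and R2 ⇒ q and q

q and q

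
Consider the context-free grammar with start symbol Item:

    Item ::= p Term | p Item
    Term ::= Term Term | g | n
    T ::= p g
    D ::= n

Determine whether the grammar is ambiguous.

Ambiguous

Witness: p g g g

Derivation 1: Item ⇒ p Term ⇒ p Term Term ⇒ p Term Term Term ⇒ p g Term Term ⇒ p g g Term ⇒ p g g g
Derivation 2: Item ⇒ p Term ⇒ p Term Term ⇒ p g Term ⇒ p g Term Term ⇒ p g g Term ⇒ p g g g

Two distinct leftmost derivations for the same string.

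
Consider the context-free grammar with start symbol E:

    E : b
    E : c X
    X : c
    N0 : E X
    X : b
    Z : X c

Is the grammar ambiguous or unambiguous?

Unambiguous

Only E, X are reachable from E; ignoring the rest: Each reachable nonterminal has at most one production per leading terminal, and all productions are right-linear; the derivation is determined token-by-token.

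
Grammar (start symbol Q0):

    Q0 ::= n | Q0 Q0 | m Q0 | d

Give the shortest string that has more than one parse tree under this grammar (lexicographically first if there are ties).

length 1: no string has ≥2 trees
length 2: no string has ≥2 trees
length 3: d d d has 2 parse trees

Two derivations of d d d:
  Q0 ⇒ Q0 Q0 ⇒ Q0 Q0 Q0 ⇒ d Q0 Q0 ⇒ d d Q0 ⇒ d d d
  Q0 ⇒ Q0 Q0 ⇒ d Q0 ⇒ d Q0 Q0 ⇒ d d Q0 ⇒ d d d

d d d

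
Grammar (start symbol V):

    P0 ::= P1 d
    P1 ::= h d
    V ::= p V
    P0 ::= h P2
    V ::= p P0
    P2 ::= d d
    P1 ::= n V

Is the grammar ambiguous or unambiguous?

Witness: p h d d

Derivation 1: V ⇒ p P0 ⇒ p P1 d ⇒ p h d d
Derivation 2: V ⇒ p P0 ⇒ p h P2 ⇒ p h d d

Two distinct leftmost derivations for the same string.

Ambiguous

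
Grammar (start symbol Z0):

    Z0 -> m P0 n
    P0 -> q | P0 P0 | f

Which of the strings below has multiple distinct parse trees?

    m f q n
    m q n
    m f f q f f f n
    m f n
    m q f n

m f q n: 1 tree
m q n: 1 tree
m f f q f f f n: 42 trees
m f n: 1 tree
m q f n: 1 tree

m f f q f f f n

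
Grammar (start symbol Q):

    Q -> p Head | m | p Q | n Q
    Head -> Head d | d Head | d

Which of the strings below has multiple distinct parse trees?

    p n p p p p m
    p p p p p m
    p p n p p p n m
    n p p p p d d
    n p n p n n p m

n p p p p d d

p n p p p p m: 1 tree
p p p p p m: 1 tree
p p n p p p n m: 1 tree
n p p p p d d: 2 trees
n p n p n n p m: 1 tree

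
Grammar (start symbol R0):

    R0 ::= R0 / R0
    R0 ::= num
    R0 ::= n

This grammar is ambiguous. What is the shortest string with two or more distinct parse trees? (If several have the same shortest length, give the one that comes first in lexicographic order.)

n / n / n

length 1: no string has ≥2 trees
length 3: no string has ≥2 trees
length 5: n / n / n has 2 parse trees

Two derivations of n / n / n:
  R0 ⇒ R0 / R0 ⇒ R0 / R0 / R0 ⇒ n / R0 / R0 ⇒ n / n / R0 ⇒ n / n / n
  R0 ⇒ R0 / R0 ⇒ n / R0 ⇒ n / R0 / R0 ⇒ n / n / R0 ⇒ n / n / n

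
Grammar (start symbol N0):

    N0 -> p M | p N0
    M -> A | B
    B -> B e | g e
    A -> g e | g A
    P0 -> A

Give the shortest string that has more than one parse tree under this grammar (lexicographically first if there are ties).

length 3: p g e has 2 parse trees

Two derivations of p g e:
  N0 ⇒ p M ⇒ p A ⇒ p g e
  N0 ⇒ p M ⇒ p B ⇒ p g e

p g e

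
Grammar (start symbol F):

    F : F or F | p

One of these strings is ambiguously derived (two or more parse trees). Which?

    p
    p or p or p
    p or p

p: 1 tree
p or p or p: 2 trees
p or p: 1 tree

p or p or p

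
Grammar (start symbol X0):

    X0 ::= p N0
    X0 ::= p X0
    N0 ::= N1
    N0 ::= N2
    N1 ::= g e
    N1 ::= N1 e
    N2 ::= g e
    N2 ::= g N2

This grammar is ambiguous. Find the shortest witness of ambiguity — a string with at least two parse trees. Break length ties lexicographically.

p g e

length 3: p g e has 2 parse trees

Two derivations of p g e:
  X0 ⇒ p N0 ⇒ p N1 ⇒ p g e
  X0 ⇒ p N0 ⇒ p N2 ⇒ p g e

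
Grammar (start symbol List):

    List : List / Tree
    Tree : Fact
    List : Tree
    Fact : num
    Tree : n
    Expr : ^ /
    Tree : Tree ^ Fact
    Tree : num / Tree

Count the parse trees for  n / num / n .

2

Parse trees for n / num / n:
  [List [List [Tree n]] / [Tree num / [Tree n]]]
  [List [List [List [Tree n]] / [Tree [Fact num]]] / [Tree n]]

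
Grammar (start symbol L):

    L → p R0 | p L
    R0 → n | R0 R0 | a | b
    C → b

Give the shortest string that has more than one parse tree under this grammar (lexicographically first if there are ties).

p a a a

length 2: no string has ≥2 trees
length 3: no string has ≥2 trees
length 4: p a a a has 2 parse trees

Two derivations of p a a a:
  L ⇒ p R0 ⇒ p R0 R0 ⇒ p R0 R0 R0 ⇒ p a R0 R0 ⇒ p a a R0 ⇒ p a a a
  L ⇒ p R0 ⇒ p R0 R0 ⇒ p a R0 ⇒ p a R0 R0 ⇒ p a a R0 ⇒ p a a a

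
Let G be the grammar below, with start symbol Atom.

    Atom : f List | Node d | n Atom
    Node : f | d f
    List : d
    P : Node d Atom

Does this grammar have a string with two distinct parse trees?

Witness: f d

Derivation 1: Atom ⇒ f List ⇒ f d
Derivation 2: Atom ⇒ Node d ⇒ f d

Two distinct leftmost derivations for the same string.

Ambiguous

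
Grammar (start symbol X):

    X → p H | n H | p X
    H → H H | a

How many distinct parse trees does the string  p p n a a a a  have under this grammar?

Parse trees for p p n a a a a:
  [X p [X p [X n [H [H a] [H [H a] [H [H a] [H a]]]]]]]
  [X p [X p [X n [H [H a] [H [H [H a] [H a]] [H a]]]]]]
  [X p [X p [X n [H [H [H a] [H a]] [H [H a] [H a]]]]]]
  [X p [X p [X n [H [H [H a] [H [H a] [H a]]] [H a]]]]]
  [X p [X p [X n [H [H [H [H a] [H a]] [H a]] [H a]]]]]

5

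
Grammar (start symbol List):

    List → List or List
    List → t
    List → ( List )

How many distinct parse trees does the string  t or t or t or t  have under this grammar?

5

Parse trees for t or t or t or t:
  [List [List t] or [List [List t] or [List [List t] or [List t]]]]
  [List [List t] or [List [List [List t] or [List t]] or [List t]]]
  [List [List [List t] or [List t]] or [List [List t] or [List t]]]
  [List [List [List t] or [List [List t] or [List t]]] or [List t]]
  [List [List [List [List t] or [List t]] or [List t]] or [List t]]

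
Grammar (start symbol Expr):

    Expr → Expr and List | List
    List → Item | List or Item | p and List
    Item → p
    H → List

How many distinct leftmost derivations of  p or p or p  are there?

Parse trees for p or p or p:
  [Expr [List [List [List [Item p]] or [Item p]] or [Item p]]]

1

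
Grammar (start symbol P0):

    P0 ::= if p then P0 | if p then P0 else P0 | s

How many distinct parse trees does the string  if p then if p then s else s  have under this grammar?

2

Parse trees for if p then if p then s else s:
  [P0 if p then [P0 if p then [P0 s] else [P0 s]]]
  [P0 if p then [P0 if p then [P0 s]] else [P0 s]]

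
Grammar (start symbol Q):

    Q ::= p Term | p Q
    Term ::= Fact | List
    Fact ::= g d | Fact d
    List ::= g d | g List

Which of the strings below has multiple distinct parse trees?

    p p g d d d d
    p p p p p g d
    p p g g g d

p p g d d d d: 1 tree
p p p p p g d: 2 trees
p p g g g d: 1 tree

p p p p p g d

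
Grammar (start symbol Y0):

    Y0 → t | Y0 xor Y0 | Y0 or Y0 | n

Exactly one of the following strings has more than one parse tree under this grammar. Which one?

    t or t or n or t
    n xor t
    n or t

t or t or n or t

t or t or n or t: 5 trees
n xor t: 1 tree
n or t: 1 tree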